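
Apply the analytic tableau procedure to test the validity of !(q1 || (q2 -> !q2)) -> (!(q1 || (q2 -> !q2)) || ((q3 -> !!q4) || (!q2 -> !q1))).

Valid

Assume the negation and expand:
Initial set: {!(!(q1 || (q2 -> !q2)) -> (!(q1 || (q2 -> !q2)) || ((q3 -> !!q4) || (!q2 -> !q1))))}.
!(!(q1 || (q2 -> !q2)) -> (!(q1 || (q2 -> !q2)) || ((q3 -> !!q4) || (!q2 -> !q1)))): α-rule — add !(q1 || (q2 -> !q2)), !(!(q1 || (q2 -> !q2)) || ((q3 -> !!q4) || (!q2 -> !q1))).
!(q1 || (q2 -> !q2)): α-rule — add !q1, !(q2 -> !q2).
!(!(q1 || (q2 -> !q2)) || ((q3 -> !!q4) || (!q2 -> !q1))): α-rule — add !!(q1 || (q2 -> !q2)), !((q3 -> !!q4) || (!q2 -> !q1)).
!(q2 -> !q2): α-rule — add q2, !!q2.
!((q3 -> !!q4) || (!q2 -> !q1)): α-rule — add !(q3 -> !!q4), !(!q2 -> !q1).
!(q3 -> !!q4): α-rule — add q3, !!!q4.
!(!q2 -> !q1): α-rule — add !q2, !!q1.
× closes — contains both q2 and !q2.
All 1 branch closes.
Every branch closed, so the negation is unsatisfiable and the formula is valid.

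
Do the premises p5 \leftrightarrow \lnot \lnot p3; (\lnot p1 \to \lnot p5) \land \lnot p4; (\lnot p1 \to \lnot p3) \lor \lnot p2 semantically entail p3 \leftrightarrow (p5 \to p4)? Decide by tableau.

No

Initial set: {T (p5 \leftrightarrow \lnot \lnot p3); T ((\lnot p1 \to \lnot p5) \land \lnot p4); T ((\lnot p1 \to \lnot p3) \lor \lnot p2); F (p3 \leftrightarrow (p5 \to p4))}.
T ((\lnot p1 \to \lnot p5) \land \lnot p4): α-rule — add T (\lnot p1 \to \lnot p5), T \lnot p4.
T (p5 \leftrightarrow \lnot \lnot p3): β-rule — branch into T p5, T \lnot \lnot p3  //  F p5, F \lnot \lnot p3.
  branch 1 (add T p5, T \lnot \lnot p3):
    T \lnot \lnot p3: drop double negation, giving T p3.
    T ((\lnot p1 \to \lnot p3) \lor \lnot p2): β-rule — branch into T (\lnot p1 \to \lnot p3)  //  T \lnot p2.
      branch 1.1 (add T (\lnot p1 \to \lnot p3)):
        F (p3 \leftrightarrow (p5 \to p4)): β-rule — branch into T p3, F (p5 \to p4)  //  F p3, T (p5 \to p4).
          branch 1.1.1 (add T p3, F (p5 \to p4)):
            F (p5 \to p4): α-rule — add T p5, F p4.
            T (\lnot p1 \to \lnot p5): β-rule — branch into F \lnot p1  //  T \lnot p5.
              branch 1.1.1.1 (add F \lnot p1):
                T (\lnot p1 \to \lnot p3): β-rule — branch into F \lnot p1  //  T \lnot p3.
                  branch 1.1.1.1.1 (add F \lnot p1):
                    ○ open, literals {p1=1, p3=1, p4=0, p5=1}.
                  branch 1.1.1.1.2 (add T \lnot p3):
                    × closes — contains both p3 and \lnot p3.
              branch 1.1.1.2 (add T \lnot p5):
                × closes — contains both p5 and \lnot p5.
          branch 1.1.2 (add F p3, T (p5 \to p4)):
            × closes — contains both p3 and \lnot p3.
      branch 1.2 (add T \lnot p2):
        F (p3 \leftrightarrow (p5 \to p4)): β-rule — branch into T p3, F (p5 \to p4)  //  F p3, T (p5 \to p4).
          branch 1.2.1 (add T p3, F (p5 \to p4)):
            F (p5 \to p4): α-rule — add T p5, F p4.
            T (\lnot p1 \to \lnot p5): β-rule — branch into F \lnot p1  //  T \lnot p5.
              branch 1.2.1.1 (add F \lnot p1):
                ○ open, literals {p1=1, p2=0, p3=1, p4=0, p5=1}.
              branch 1.2.1.2 (add T \lnot p5):
                × closes — contains both p5 and \lnot p5.
          branch 1.2.2 (add F p3, T (p5 \to p4)):
            × closes — contains both p3 and \lnot p3.
  branch 2 (add F p5, F \lnot \lnot p3):
    F \lnot \lnot p3: drop double negation, giving F p3.
    T ((\lnot p1 \to \lnot p3) \lor \lnot p2): β-rule — branch into T (\lnot p1 \to \lnot p3)  //  T \lnot p2.
      branch 2.1 (add T (\lnot p1 \to \lnot p3)):
        F (p3 \leftrightarrow (p5 \to p4)): β-rule — branch into T p3, F (p5 \to p4)  //  F p3, T (p5 \to p4).
          branch 2.1.1 (add T p3, F (p5 \to p4)):
            × closes — contains both p3 and \lnot p3.
          branch 2.1.2 (add F p3, T (p5 \to p4)):
            T (\lnot p1 \to \lnot p5): β-rule — branch into F \lnot p1  //  T \lnot p5.
              branch 2.1.2.1 (add F \lnot p1):
                T (\lnot p1 \to \lnot p3): β-rule — branch into F \lnot p1  //  T \lnot p3.
                  branch 2.1.2.1.1 (add F \lnot p1):
                    T (p5 \to p4): β-rule — branch into F p5  //  T p4.
                      branch 2.1.2.1.1.1 (add F p5):
                        ○ open, literals {p1=1, p3=0, p4=0, p5=0}.
                      branch 2.1.2.1.1.2 (add T p4):
                        × closes — contains both p4 and \lnot p4.
                  branch 2.1.2.1.2 (add T \lnot p3):
                    T (p5 \to p4): β-rule — branch into F p5  //  T p4.
                      branch 2.1.2.1.2.1 (add F p5):
                        ○ open, literals {p1=1, p3=0, p4=0, p5=0}.
                      branch 2.1.2.1.2.2 (add T p4):
                        × closes — contains both p4 and \lnot p4.
              branch 2.1.2.2 (add T \lnot p5):
                T (\lnot p1 \to \lnot p3): β-rule — branch into F \lnot p1  //  T \lnot p3.
                  branch 2.1.2.2.1 (add F \lnot p1):
                    T (p5 \to p4): β-rule — branch into F p5  //  T p4.
                      branch 2.1.2.2.1.1 (add F p5):
                        ○ open, literals {p1=1, p3=0, p4=0, p5=0}.
                      branch 2.1.2.2.1.2 (add T p4):
                        × closes — contains both p4 and \lnot p4.
                  branch 2.1.2.2.2 (add T \lnot p3):
                    T (p5 \to p4): β-rule — branch into F p5  //  T p4.
                      branch 2.1.2.2.2.1 (add F p5):
                        ○ open, literals {p3=0, p4=0, p5=0}.
                      branch 2.1.2.2.2.2 (add T p4):
                        × closes — contains both p4 and \lnot p4.
      branch 2.2 (add T \lnot p2):
        F (p3 \leftrightarrow (p5 \to p4)): β-rule — branch into T p3, F (p5 \to p4)  //  F p3, T (p5 \to p4).
          branch 2.2.1 (add T p3, F (p5 \to p4)):
            × closes — contains both p3 and \lnot p3.
          branch 2.2.2 (add F p3, T (p5 \to p4)):
            T (\lnot p1 \to \lnot p5): β-rule — branch into F \lnot p1  //  T \lnot p5.
              branch 2.2.2.1 (add F \lnot p1):
                T (p5 \to p4): β-rule — branch into F p5  //  T p4.
                  branch 2.2.2.1.1 (add F p5):
                    ○ open, literals {p1=1, p2=0, p3=0, p4=0, p5=0}.
                  branch 2.2.2.1.2 (add T p4):
                    × closes — contains both p4 and \lnot p4.
              branch 2.2.2.2 (add T \lnot p5):
                T (p5 \to p4): β-rule — branch into F p5  //  T p4.
                  branch 2.2.2.2.1 (add F p5):
                    ○ open, literals {p2=0, p3=0, p4=0, p5=0}.
                  branch 2.2.2.2.2 (add T p4):
                    × closes — contains both p4 and \lnot p4.
13 branches closed, 8 open.
An open branch gives a countermodel: p1=1, p3=1, p4=0, p5=1 (unmentioned atoms arbitrary); the premises hold there but the conclusion fails.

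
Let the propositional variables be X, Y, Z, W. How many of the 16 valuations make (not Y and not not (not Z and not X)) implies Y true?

14

Initial set: {((not Y and not not (not Z and not X)) implies Y)}.
((not Y and not not (not Z and not X)) implies Y): β-rule — branch into not (not Y and not not (not Z and not X))  //  Y.
  branch 1 (add not (not Y and not not (not Z and not X))):
    not (not Y and not not (not Z and not X)): β-rule — branch into not not Y  //  not not not (not Z and not X).
      branch 1.1 (add not not Y):
        ○ open, literals {Y=T}.
      branch 1.2 (add not not not (not Z and not X)):
        not not not (not Z and not X): drop double negation, giving not (not Z and not X).
        not (not Z and not X): β-rule — branch into not not Z  //  not not X.
          branch 1.2.1 (add not not Z):
            ○ open, literals {Z=T}.
          branch 1.2.2 (add not not X):
            ○ open, literals {X=T}.
  branch 2 (add Y):
    ○ open, literals {Y=T}.
0 branches closed, 4 open.
Each open branch fixes some atoms; the unmentioned ones are free. Counting distinct full assignments: branch {Y=T} (X, Z, W) contributes 8 new; branch {Z=T} (X, Y, W) contributes 4 new; branch {X=T} (Y, Z, W) contributes 2 new; branch {Y=T} (X, Z, W) contributes 0 new. Total: 14.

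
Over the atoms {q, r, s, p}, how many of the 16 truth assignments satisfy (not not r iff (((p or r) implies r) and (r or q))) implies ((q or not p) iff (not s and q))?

9

Initial set: {((not not r iff (((p or r) implies r) and (r or q))) implies ((q or not p) iff (not s and q)))}.
((not not r iff (((p or r) implies r) and (r or q))) implies ((q or not p) iff (not s and q))): β-rule — branch into not (not not r iff (((p or r) implies r) and (r or q)))  //  ((q or not p) iff (not s and q)).
  branch 1 (add not (not not r iff (((p or r) implies r) and (r or q)))):
    not (not not r iff (((p or r) implies r) and (r or q))): β-rule — branch into not not r, not (((p or r) implies r) and (r or q))  //  not not not r, (((p or r) implies r) and (r or q)).
      branch 1.1 (add not not r, not (((p or r) implies r) and (r or q))):
        not not r: drop double negation, giving r.
        not (((p or r) implies r) and (r or q)): β-rule — branch into not ((p or r) implies r)  //  not (r or q).
          branch 1.1.1 (add not ((p or r) implies r)):
            not ((p or r) implies r): α-rule — add (p or r), not r.
            × closes — contains both r and not r.
          branch 1.1.2 (add not (r or q)):
            not (r or q): α-rule — add not r, not q.
            × closes — contains both r and not r.
      branch 1.2 (add not not not r, (((p or r) implies r) and (r or q))):
        not not not r: drop double negation, giving not r.
        (((p or r) implies r) and (r or q)): α-rule — add ((p or r) implies r), (r or q).
        ((p or r) implies r): β-rule — branch into not (p or r)  //  r.
          branch 1.2.1 (add not (p or r)):
            not (p or r): α-rule — add not p, not r.
            (r or q): β-rule — branch into r  //  q.
              branch 1.2.1.1 (add r):
                × closes — contains both r and not r.
              branch 1.2.1.2 (add q):
                ○ open, literals {p=F, q=T, r=F}.
          branch 1.2.2 (add r):
            × closes — contains both r and not r.
  branch 2 (add ((q or not p) iff (not s and q))):
    ((q or not p) iff (not s and q)): β-rule — branch into (q or not p), (not s and q)  //  not (q or not p), not (not s and q).
      branch 2.1 (add (q or not p), (not s and q)):
        (not s and q): α-rule — add not s, q.
        (q or not p): β-rule — branch into q  //  not p.
          branch 2.1.1 (add q):
            ○ open, literals {q=T, s=F}.
          branch 2.1.2 (add not p):
            ○ open, literals {p=F, q=T, s=F}.
      branch 2.2 (add not (q or not p), not (not s and q)):
        not (q or not p): α-rule — add not q, not not p.
        not (not s and q): β-rule — branch into not not s  //  not q.
          branch 2.2.1 (add not not s):
            ○ open, literals {p=T, q=F, s=T}.
          branch 2.2.2 (add not q):
            ○ open, literals {p=T, q=F}.
4 branches closed, 5 open.
Each open branch fixes some atoms; the unmentioned ones are free. Counting distinct full assignments: branch {p=F, q=T, r=F} (s) contributes 2 new; branch {q=T, s=F} (r, p) contributes 3 new; branch {p=F, q=T, s=F} (r) contributes 0 new; branch {p=T, q=F, s=T} (r) contributes 2 new; branch {p=T, q=F} (r, s) contributes 2 new. Total: 9.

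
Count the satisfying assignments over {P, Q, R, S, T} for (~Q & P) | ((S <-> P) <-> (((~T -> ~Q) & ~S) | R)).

22

Initial set: {((~Q & P) | ((S <-> P) <-> (((~T -> ~Q) & ~S) | R)))}.
((~Q & P) | ((S <-> P) <-> (((~T -> ~Q) & ~S) | R))): β-rule — branch into (~Q & P)  //  ((S <-> P) <-> (((~T -> ~Q) & ~S) | R)).
  branch 1 (add (~Q & P)):
    (~Q & P): α-rule — add ~Q, P.
    ○ open, literals {P=1, Q=0}.
  branch 2 (add ((S <-> P) <-> (((~T -> ~Q) & ~S) | R))):
    ((S <-> P) <-> (((~T -> ~Q) & ~S) | R)): β-rule — branch into (S <-> P), (((~T -> ~Q) & ~S) | R)  //  ~(S <-> P), ~(((~T -> ~Q) & ~S) | R).
      branch 2.1 (add (S <-> P), (((~T -> ~Q) & ~S) | R)):
        (S <-> P): β-rule — branch into S, P  //  ~S, ~P.
          branch 2.1.1 (add S, P):
            (((~T -> ~Q) & ~S) | R): β-rule — branch into ((~T -> ~Q) & ~S)  //  R.
              branch 2.1.1.1 (add ((~T -> ~Q) & ~S)):
                ((~T -> ~Q) & ~S): α-rule — add (~T -> ~Q), ~S.
                × closes — contains both S and ~S.
              branch 2.1.1.2 (add R):
                ○ open, literals {P=1, R=1, S=1}.
          branch 2.1.2 (add ~S, ~P):
            (((~T -> ~Q) & ~S) | R): β-rule — branch into ((~T -> ~Q) & ~S)  //  R.
              branch 2.1.2.1 (add ((~T -> ~Q) & ~S)):
                ((~T -> ~Q) & ~S): α-rule — add (~T -> ~Q), ~S.
                (~T -> ~Q): β-rule — branch into ~~T  //  ~Q.
                  branch 2.1.2.1.1 (add ~~T):
                    ○ open, literals {P=0, S=0, T=1}.
                  branch 2.1.2.1.2 (add ~Q):
                    ○ open, literals {P=0, Q=0, S=0}.
              branch 2.1.2.2 (add R):
                ○ open, literals {P=0, R=1, S=0}.
      branch 2.2 (add ~(S <-> P), ~(((~T -> ~Q) & ~S) | R)):
        ~(((~T -> ~Q) & ~S) | R): α-rule — add ~((~T -> ~Q) & ~S), ~R.
        ~(S <-> P): β-rule — branch into S, ~P  //  ~S, P.
          branch 2.2.1 (add S, ~P):
            ~((~T -> ~Q) & ~S): β-rule — branch into ~(~T -> ~Q)  //  ~~S.
              branch 2.2.1.1 (add ~(~T -> ~Q)):
                ~(~T -> ~Q): α-rule — add ~T, ~~Q.
                ○ open, literals {P=0, Q=1, R=0, S=1, T=0}.
              branch 2.2.1.2 (add ~~S):
                ○ open, literals {P=0, R=0, S=1}.
          branch 2.2.2 (add ~S, P):
            ~((~T -> ~Q) & ~S): β-rule — branch into ~(~T -> ~Q)  //  ~~S.
              branch 2.2.2.1 (add ~(~T -> ~Q)):
                ~(~T -> ~Q): α-rule — add ~T, ~~Q.
                ○ open, literals {P=1, Q=1, R=0, S=0, T=0}.
              branch 2.2.2.2 (add ~~S):
                × closes — contains both S and ~S.
2 branches closed, 8 open.
Each open branch fixes some atoms; the unmentioned ones are free. Counting distinct full assignments: branch {P=1, Q=0} (R, S, T) contributes 8 new; branch {P=1, R=1, S=1} (Q, T) contributes 2 new; branch {P=0, S=0, T=1} (Q, R) contributes 4 new; branch {P=0, Q=0, S=0} (R, T) contributes 2 new; branch {P=0, R=1, S=0} (Q, T) contributes 1 new; branch {P=0, Q=1, R=0, S=1, T=0} (none free) contributes 1 new; branch {P=0, R=0, S=1} (Q, T) contributes 3 new; branch {P=1, Q=1, R=0, S=0, T=0} (none free) contributes 1 new. Total: 22.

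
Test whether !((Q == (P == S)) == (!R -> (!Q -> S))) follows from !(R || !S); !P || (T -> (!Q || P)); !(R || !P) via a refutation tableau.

No

Initial set: {!(R || !S); (!P || (T -> (!Q || P))); !(R || !P); !!((Q == (P == S)) == (!R -> (!Q -> S)))}.
!(R || !S): α-rule — add !R, !!S.
!(R || !P): α-rule — add !R, !!P.
(!P || (T -> (!Q || P))): β-rule — branch into !P  //  (T -> (!Q || P)).
  branch 1 (add !P):
    × closes — contains both P and !P.
  branch 2 (add (T -> (!Q || P))):
    !!((Q == (P == S)) == (!R -> (!Q -> S))): β-rule — branch into (Q == (P == S)), (!R -> (!Q -> S))  //  !(Q == (P == S)), !(!R -> (!Q -> S)).
      branch 2.1 (add (Q == (P == S)), (!R -> (!Q -> S))):
        (T -> (!Q || P)): β-rule — branch into !T  //  (!Q || P).
          branch 2.1.1 (add !T):
            (Q == (P == S)): β-rule — branch into Q, (P == S)  //  !Q, !(P == S).
              branch 2.1.1.1 (add Q, (P == S)):
                (!R -> (!Q -> S)): β-rule — branch into !!R  //  (!Q -> S).
                  branch 2.1.1.1.1 (add !!R):
                    × closes — contains both R and !R.
                  branch 2.1.1.1.2 (add (!Q -> S)):
                    (P == S): β-rule — branch into P, S  //  !P, !S.
                      branch 2.1.1.1.2.1 (add P, S):
                        (!Q -> S): β-rule — branch into !!Q  //  S.
                          branch 2.1.1.1.2.1.1 (add !!Q):
                            ○ open, literals {P=true, Q=true, R=false, S=true, T=false}.
                          branch 2.1.1.1.2.1.2 (add S):
                            ○ open, literals {P=true, Q=true, R=false, S=true, T=false}.
                      branch 2.1.1.1.2.2 (add !P, !S):
                        × closes — contains both P and !P.
              branch 2.1.1.2 (add !Q, !(P == S)):
                (!R -> (!Q -> S)): β-rule — branch into !!R  //  (!Q -> S).
                  branch 2.1.1.2.1 (add !!R):
                    × closes — contains both R and !R.
                  branch 2.1.1.2.2 (add (!Q -> S)):
                    !(P == S): β-rule — branch into P, !S  //  !P, S.
                      branch 2.1.1.2.2.1 (add P, !S):
                        × closes — contains both S and !S.
                      branch 2.1.1.2.2.2 (add !P, S):
                        × closes — contains both P and !P.
          branch 2.1.2 (add (!Q || P)):
            (Q == (P == S)): β-rule — branch into Q, (P == S)  //  !Q, !(P == S).
              branch 2.1.2.1 (add Q, (P == S)):
                (!R -> (!Q -> S)): β-rule — branch into !!R  //  (!Q -> S).
                  branch 2.1.2.1.1 (add !!R):
                    × closes — contains both R and !R.
                  branch 2.1.2.1.2 (add (!Q -> S)):
                    (!Q || P): β-rule — branch into !Q  //  P.
                      branch 2.1.2.1.2.1 (add !Q):
                        × closes — contains both Q and !Q.
                      branch 2.1.2.1.2.2 (add P):
                        (P == S): β-rule — branch into P, S  //  !P, !S.
                          branch 2.1.2.1.2.2.1 (add P, S):
                            (!Q -> S): β-rule — branch into !!Q  //  S.
                              branch 2.1.2.1.2.2.1.1 (add !!Q):
                                ○ open, literals {P=true, Q=true, R=false, S=true}.
                              branch 2.1.2.1.2.2.1.2 (add S):
                                ○ open, literals {P=true, Q=true, R=false, S=true}.
                          branch 2.1.2.1.2.2.2 (add !P, !S):
                            × closes — contains both P and !P.
              branch 2.1.2.2 (add !Q, !(P == S)):
                (!R -> (!Q -> S)): β-rule — branch into !!R  //  (!Q -> S).
                  branch 2.1.2.2.1 (add !!R):
                    × closes — contains both R and !R.
                  branch 2.1.2.2.2 (add (!Q -> S)):
                    (!Q || P): β-rule — branch into !Q  //  P.
                      branch 2.1.2.2.2.1 (add !Q):
                        !(P == S): β-rule — branch into P, !S  //  !P, S.
                          branch 2.1.2.2.2.1.1 (add P, !S):
                            × closes — contains both S and !S.
                          branch 2.1.2.2.2.1.2 (add !P, S):
                            × closes — contains both P and !P.
                      branch 2.1.2.2.2.2 (add P):
                        !(P == S): β-rule — branch into P, !S  //  !P, S.
                          branch 2.1.2.2.2.2.1 (add P, !S):
                            × closes — contains both S and !S.
                          branch 2.1.2.2.2.2.2 (add !P, S):
                            × closes — contains both P and !P.
      branch 2.2 (add !(Q == (P == S)), !(!R -> (!Q -> S))):
        !(!R -> (!Q -> S)): α-rule — add !R, !(!Q -> S).
        !(!Q -> S): α-rule — add !Q, !S.
        × closes — contains both S and !S.
15 branches closed, 4 open.
An open branch gives a countermodel: P=true, Q=true, R=false, S=true, T=false (unmentioned atoms arbitrary); the premises hold there but the conclusion fails.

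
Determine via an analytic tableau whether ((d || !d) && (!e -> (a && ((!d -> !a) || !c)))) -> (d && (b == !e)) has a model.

Initial set: {(((d || !d) && (!e -> (a && ((!d -> !a) || !c)))) -> (d && (b == !e)))}.
(((d || !d) && (!e -> (a && ((!d -> !a) || !c)))) -> (d && (b == !e))): β-rule — branch into !((d || !d) && (!e -> (a && ((!d -> !a) || !c))))  //  (d && (b == !e)).
  branch 1 (add !((d || !d) && (!e -> (a && ((!d -> !a) || !c))))):
    !((d || !d) && (!e -> (a && ((!d -> !a) || !c)))): β-rule — branch into !(d || !d)  //  !(!e -> (a && ((!d -> !a) || !c))).
      branch 1.1 (add !(d || !d)):
        !(d || !d): α-rule — add !d, !!d.
        × closes — contains both d and !d.
      branch 1.2 (add !(!e -> (a && ((!d -> !a) || !c)))):
        !(!e -> (a && ((!d -> !a) || !c))): α-rule — add !e, !(a && ((!d -> !a) || !c)).
        !(a && ((!d -> !a) || !c)): β-rule — branch into !a  //  !((!d -> !a) || !c).
          branch 1.2.1 (add !a):
            ○ open, literals {a=0, e=0}.
          branch 1.2.2 (add !((!d -> !a) || !c)):
            !((!d -> !a) || !c): α-rule — add !(!d -> !a), !!c.
            !(!d -> !a): α-rule — add !d, !!a.
            ○ open, literals {a=1, c=1, d=0, e=0}.
  branch 2 (add (d && (b == !e))):
    (d && (b == !e)): α-rule — add d, (b == !e).
    (b == !e): β-rule — branch into b, !e  //  !b, !!e.
      branch 2.1 (add b, !e):
        ○ open, literals {b=1, d=1, e=0}.
      branch 2.2 (add !b, !!e):
        ○ open, literals {b=0, d=1, e=1}.
1 branch closed, 4 open.
An open branch gives a satisfying assignment: a=0, e=0.

Satisfiable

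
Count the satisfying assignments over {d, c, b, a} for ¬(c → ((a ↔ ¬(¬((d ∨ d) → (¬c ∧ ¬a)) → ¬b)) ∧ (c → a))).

7

Initial set: {¬(c → ((a ↔ ¬(¬((d ∨ d) → (¬c ∧ ¬a)) → ¬b)) ∧ (c → a)))}.
¬(c → ((a ↔ ¬(¬((d ∨ d) → (¬c ∧ ¬a)) → ¬b)) ∧ (c → a))): α-rule — add c, ¬((a ↔ ¬(¬((d ∨ d) → (¬c ∧ ¬a)) → ¬b)) ∧ (c → a)).
¬((a ↔ ¬(¬((d ∨ d) → (¬c ∧ ¬a)) → ¬b)) ∧ (c → a)): β-rule — branch into ¬(a ↔ ¬(¬((d ∨ d) → (¬c ∧ ¬a)) → ¬b))  //  ¬(c → a).
  branch 1 (add ¬(a ↔ ¬(¬((d ∨ d) → (¬c ∧ ¬a)) → ¬b))):
    ¬(a ↔ ¬(¬((d ∨ d) → (¬c ∧ ¬a)) → ¬b)): β-rule — branch into a, ¬¬(¬((d ∨ d) → (¬c ∧ ¬a)) → ¬b)  //  ¬a, ¬(¬((d ∨ d) → (¬c ∧ ¬a)) → ¬b).
      branch 1.1 (add a, ¬¬(¬((d ∨ d) → (¬c ∧ ¬a)) → ¬b)):
        ¬¬(¬((d ∨ d) → (¬c ∧ ¬a)) → ¬b): β-rule — branch into ¬¬((d ∨ d) → (¬c ∧ ¬a))  //  ¬b.
          branch 1.1.1 (add ¬¬((d ∨ d) → (¬c ∧ ¬a))):
            ¬¬((d ∨ d) → (¬c ∧ ¬a)): β-rule — branch into ¬(d ∨ d)  //  (¬c ∧ ¬a).
              branch 1.1.1.1 (add ¬(d ∨ d)):
                ¬(d ∨ d): α-rule — add ¬d, ¬d.
                ○ open, literals {a=T, c=T, d=F}.
              branch 1.1.1.2 (add (¬c ∧ ¬a)):
                (¬c ∧ ¬a): α-rule — add ¬c, ¬a.
                × closes — contains both c and ¬c.
          branch 1.1.2 (add ¬b):
            ○ open, literals {a=T, b=F, c=T}.
      branch 1.2 (add ¬a, ¬(¬((d ∨ d) → (¬c ∧ ¬a)) → ¬b)):
        ¬(¬((d ∨ d) → (¬c ∧ ¬a)) → ¬b): α-rule — add ¬((d ∨ d) → (¬c ∧ ¬a)), ¬¬b.
        ¬((d ∨ d) → (¬c ∧ ¬a)): α-rule — add (d ∨ d), ¬(¬c ∧ ¬a).
        (d ∨ d): β-rule — branch into d  //  d.
          branch 1.2.1 (add d):
            ¬(¬c ∧ ¬a): β-rule — branch into ¬¬c  //  ¬¬a.
              branch 1.2.1.1 (add ¬¬c):
                ○ open, literals {a=F, b=T, c=T, d=T}.
              branch 1.2.1.2 (add ¬¬a):
                × closes — contains both a and ¬a.
          branch 1.2.2 (add d):
            ¬(¬c ∧ ¬a): β-rule — branch into ¬¬c  //  ¬¬a.
              branch 1.2.2.1 (add ¬¬c):
                ○ open, literals {a=F, b=T, c=T, d=T}.
              branch 1.2.2.2 (add ¬¬a):
                × closes — contains both a and ¬a.
  branch 2 (add ¬(c → a)):
    ¬(c → a): α-rule — add c, ¬a.
    ○ open, literals {a=F, c=T}.
3 branches closed, 5 open.
Each open branch fixes some atoms; the unmentioned ones are free. Counting distinct full assignments: branch {a=T, c=T, d=F} (b) contributes 2 new; branch {a=T, b=F, c=T} (d) contributes 1 new; branch {a=F, b=T, c=T, d=T} (none free) contributes 1 new; branch {a=F, b=T, c=T, d=T} (none free) contributes 0 new; branch {a=F, c=T} (d, b) contributes 3 new. Total: 7.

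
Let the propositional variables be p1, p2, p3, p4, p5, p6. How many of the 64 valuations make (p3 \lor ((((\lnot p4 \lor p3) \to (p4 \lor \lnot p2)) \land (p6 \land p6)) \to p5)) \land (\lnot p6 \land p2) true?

Initial set: {((p3 \lor ((((\lnot p4 \lor p3) \to (p4 \lor \lnot p2)) \land (p6 \land p6)) \to p5)) \land (\lnot p6 \land p2))}.
((p3 \lor ((((\lnot p4 \lor p3) \to (p4 \lor \lnot p2)) \land (p6 \land p6)) \to p5)) \land (\lnot p6 \land p2)): α-rule — add (p3 \lor ((((\lnot p4 \lor p3) \to (p4 \lor \lnot p2)) \land (p6 \land p6)) \to p5)), (\lnot p6 \land p2).
(\lnot p6 \land p2): α-rule — add \lnot p6, p2.
(p3 \lor ((((\lnot p4 \lor p3) \to (p4 \lor \lnot p2)) \land (p6 \land p6)) \to p5)): β-rule — branch into p3  //  ((((\lnot p4 \lor p3) \to (p4 \lor \lnot p2)) \land (p6 \land p6)) \to p5).
  branch 1 (add p3):
    ○ open, literals {p2=1, p3=1, p6=0}.
  branch 2 (add ((((\lnot p4 \lor p3) \to (p4 \lor \lnot p2)) \land (p6 \land p6)) \to p5)):
    ((((\lnot p4 \lor p3) \to (p4 \lor \lnot p2)) \land (p6 \land p6)) \to p5): β-rule — branch into \lnot (((\lnot p4 \lor p3) \to (p4 \lor \lnot p2)) \land (p6 \land p6))  //  p5.
      branch 2.1 (add \lnot (((\lnot p4 \lor p3) \to (p4 \lor \lnot p2)) \land (p6 \land p6))):
        \lnot (((\lnot p4 \lor p3) \to (p4 \lor \lnot p2)) \land (p6 \land p6)): β-rule — branch into \lnot ((\lnot p4 \lor p3) \to (p4 \lor \lnot p2))  //  \lnot (p6 \land p6).
          branch 2.1.1 (add \lnot ((\lnot p4 \lor p3) \to (p4 \lor \lnot p2))):
            \lnot ((\lnot p4 \lor p3) \to (p4 \lor \lnot p2)): α-rule — add (\lnot p4 \lor p3), \lnot (p4 \lor \lnot p2).
            \lnot (p4 \lor \lnot p2): α-rule — add \lnot p4, \lnot \lnot p2.
            (\lnot p4 \lor p3): β-rule — branch into \lnot p4  //  p3.
              branch 2.1.1.1 (add \lnot p4):
                ○ open, literals {p2=1, p4=0, p6=0}.
              branch 2.1.1.2 (add p3):
                ○ open, literals {p2=1, p3=1, p4=0, p6=0}.
          branch 2.1.2 (add \lnot (p6 \land p6)):
            \lnot (p6 \land p6): β-rule — branch into \lnot p6  //  \lnot p6.
              branch 2.1.2.1 (add \lnot p6):
                ○ open, literals {p2=1, p6=0}.
              branch 2.1.2.2 (add \lnot p6):
                ○ open, literals {p2=1, p6=0}.
      branch 2.2 (add p5):
        ○ open, literals {p2=1, p5=1, p6=0}.
0 branches closed, 6 open.
Each open branch fixes some atoms; the unmentioned ones are free. Counting distinct full assignments: branch {p2=1, p3=1, p6=0} (p1, p4, p5) contributes 8 new; branch {p2=1, p4=0, p6=0} (p1, p3, p5) contributes 4 new; branch {p2=1, p3=1, p4=0, p6=0} (p1, p5) contributes 0 new; branch {p2=1, p6=0} (p1, p3, p4, p5) contributes 4 new; branch {p2=1, p6=0} (p1, p3, p4, p5) contributes 0 new; branch {p2=1, p5=1, p6=0} (p1, p3, p4) contributes 0 new. Total: 16.

16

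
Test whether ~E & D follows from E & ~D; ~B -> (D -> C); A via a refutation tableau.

No

Initial set: {T (E & ~D); T (~B -> (D -> C)); T A; F (~E & D)}.
T (E & ~D): α-rule — add T E, T ~D.
T (~B -> (D -> C)): β-rule — branch into F ~B  //  T (D -> C).
  branch 1 (add F ~B):
    F (~E & D): β-rule — branch into F ~E  //  F D.
      branch 1.1 (add F ~E):
        ○ open, literals {A=T, B=T, D=F, E=T}.
      branch 1.2 (add F D):
        ○ open, literals {A=T, B=T, D=F, E=T}.
  branch 2 (add T (D -> C)):
    F (~E & D): β-rule — branch into F ~E  //  F D.
      branch 2.1 (add F ~E):
        T (D -> C): β-rule — branch into F D  //  T C.
          branch 2.1.1 (add F D):
            ○ open, literals {A=T, D=F, E=T}.
          branch 2.1.2 (add T C):
            ○ open, literals {A=T, C=T, D=F, E=T}.
      branch 2.2 (add F D):
        T (D -> C): β-rule — branch into F D  //  T C.
          branch 2.2.1 (add F D):
            ○ open, literals {A=T, D=F, E=T}.
          branch 2.2.2 (add T C):
            ○ open, literals {A=T, C=T, D=F, E=T}.
0 branches closed, 6 open.
An open branch gives a countermodel: A=T, B=T, D=F, E=T (unmentioned atoms arbitrary); the premises hold there but the conclusion fails.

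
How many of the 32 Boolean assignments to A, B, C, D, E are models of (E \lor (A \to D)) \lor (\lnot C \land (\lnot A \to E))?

Initial set: {((E \lor (A \to D)) \lor (\lnot C \land (\lnot A \to E)))}.
((E \lor (A \to D)) \lor (\lnot C \land (\lnot A \to E))): β-rule — branch into (E \lor (A \to D))  //  (\lnot C \land (\lnot A \to E)).
  branch 1 (add (E \lor (A \to D))):
    (E \lor (A \to D)): β-rule — branch into E  //  (A \to D).
      branch 1.1 (add E):
        ○ open, literals {E=1}.
      branch 1.2 (add (A \to D)):
        (A \to D): β-rule — branch into \lnot A  //  D.
          branch 1.2.1 (add \lnot A):
            ○ open, literals {A=0}.
          branch 1.2.2 (add D):
            ○ open, literals {D=1}.
  branch 2 (add (\lnot C \land (\lnot A \to E))):
    (\lnot C \land (\lnot A \to E)): α-rule — add \lnot C, (\lnot A \to E).
    (\lnot A \to E): β-rule — branch into \lnot \lnot A  //  E.
      branch 2.1 (add \lnot \lnot A):
        ○ open, literals {A=1, C=0}.
      branch 2.2 (add E):
        ○ open, literals {C=0, E=1}.
0 branches closed, 5 open.
Each open branch fixes some atoms; the unmentioned ones are free. Counting distinct full assignments: branch {E=1} (A, B, C, D) contributes 16 new; branch {A=0} (B, C, D, E) contributes 8 new; branch {D=1} (A, B, C, E) contributes 4 new; branch {A=1, C=0} (B, D, E) contributes 2 new; branch {C=0, E=1} (A, B, D) contributes 0 new. Total: 30.

30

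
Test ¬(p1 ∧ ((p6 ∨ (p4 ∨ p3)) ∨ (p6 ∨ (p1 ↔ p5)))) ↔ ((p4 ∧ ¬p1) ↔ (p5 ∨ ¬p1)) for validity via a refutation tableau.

Assume the negation and expand:
Initial set: {¬(¬(p1 ∧ ((p6 ∨ (p4 ∨ p3)) ∨ (p6 ∨ (p1 ↔ p5)))) ↔ ((p4 ∧ ¬p1) ↔ (p5 ∨ ¬p1)))}.
¬(¬(p1 ∧ ((p6 ∨ (p4 ∨ p3)) ∨ (p6 ∨ (p1 ↔ p5)))) ↔ ((p4 ∧ ¬p1) ↔ (p5 ∨ ¬p1))): β-rule — branch into ¬(p1 ∧ ((p6 ∨ (p4 ∨ p3)) ∨ (p6 ∨ (p1 ↔ p5)))), ¬((p4 ∧ ¬p1) ↔ (p5 ∨ ¬p1))  //  ¬¬(p1 ∧ ((p6 ∨ (p4 ∨ p3)) ∨ (p6 ∨ (p1 ↔ p5)))), ((p4 ∧ ¬p1) ↔ (p5 ∨ ¬p1)).
  branch 1 (add ¬(p1 ∧ ((p6 ∨ (p4 ∨ p3)) ∨ (p6 ∨ (p1 ↔ p5)))), ¬((p4 ∧ ¬p1) ↔ (p5 ∨ ¬p1))):
    ¬(p1 ∧ ((p6 ∨ (p4 ∨ p3)) ∨ (p6 ∨ (p1 ↔ p5)))): β-rule — branch into ¬p1  //  ¬((p6 ∨ (p4 ∨ p3)) ∨ (p6 ∨ (p1 ↔ p5))).
      branch 1.1 (add ¬p1):
        ¬((p4 ∧ ¬p1) ↔ (p5 ∨ ¬p1)): β-rule — branch into (p4 ∧ ¬p1), ¬(p5 ∨ ¬p1)  //  ¬(p4 ∧ ¬p1), (p5 ∨ ¬p1).
          branch 1.1.1 (add (p4 ∧ ¬p1), ¬(p5 ∨ ¬p1)):
            (p4 ∧ ¬p1): α-rule — add p4, ¬p1.
            ¬(p5 ∨ ¬p1): α-rule — add ¬p5, ¬¬p1.
            × closes — contains both p1 and ¬p1.
          branch 1.1.2 (add ¬(p4 ∧ ¬p1), (p5 ∨ ¬p1)):
            ¬(p4 ∧ ¬p1): β-rule — branch into ¬p4  //  ¬¬p1.
              branch 1.1.2.1 (add ¬p4):
                (p5 ∨ ¬p1): β-rule — branch into p5  //  ¬p1.
                  branch 1.1.2.1.1 (add p5):
                    ○ open, literals {p1=false, p4=false, p5=true}.
                  branch 1.1.2.1.2 (add ¬p1):
                    ○ open, literals {p1=false, p4=false}.
              branch 1.1.2.2 (add ¬¬p1):
                × closes — contains both p1 and ¬p1.
      branch 1.2 (add ¬((p6 ∨ (p4 ∨ p3)) ∨ (p6 ∨ (p1 ↔ p5)))):
        ¬((p6 ∨ (p4 ∨ p3)) ∨ (p6 ∨ (p1 ↔ p5))): α-rule — add ¬(p6 ∨ (p4 ∨ p3)), ¬(p6 ∨ (p1 ↔ p5)).
        ¬(p6 ∨ (p4 ∨ p3)): α-rule — add ¬p6, ¬(p4 ∨ p3).
        ¬(p6 ∨ (p1 ↔ p5)): α-rule — add ¬p6, ¬(p1 ↔ p5).
        ¬(p4 ∨ p3): α-rule — add ¬p4, ¬p3.
        ¬((p4 ∧ ¬p1) ↔ (p5 ∨ ¬p1)): β-rule — branch into (p4 ∧ ¬p1), ¬(p5 ∨ ¬p1)  //  ¬(p4 ∧ ¬p1), (p5 ∨ ¬p1).
          branch 1.2.1 (add (p4 ∧ ¬p1), ¬(p5 ∨ ¬p1)):
            (p4 ∧ ¬p1): α-rule — add p4, ¬p1.
            × closes — contains both p4 and ¬p4.
          branch 1.2.2 (add ¬(p4 ∧ ¬p1), (p5 ∨ ¬p1)):
            ¬(p1 ↔ p5): β-rule — branch into p1, ¬p5  //  ¬p1, p5.
              branch 1.2.2.1 (add p1, ¬p5):
                ¬(p4 ∧ ¬p1): β-rule — branch into ¬p4  //  ¬¬p1.
                  branch 1.2.2.1.1 (add ¬p4):
                    (p5 ∨ ¬p1): β-rule — branch into p5  //  ¬p1.
                      branch 1.2.2.1.1.1 (add p5):
                        × closes — contains both p5 and ¬p5.
                      branch 1.2.2.1.1.2 (add ¬p1):
                        × closes — contains both p1 and ¬p1.
                  branch 1.2.2.1.2 (add ¬¬p1):
                    (p5 ∨ ¬p1): β-rule — branch into p5  //  ¬p1.
                      branch 1.2.2.1.2.1 (add p5):
                        × closes — contains both p5 and ¬p5.
                      branch 1.2.2.1.2.2 (add ¬p1):
                        × closes — contains both p1 and ¬p1.
              branch 1.2.2.2 (add ¬p1, p5):
                ¬(p4 ∧ ¬p1): β-rule — branch into ¬p4  //  ¬¬p1.
                  branch 1.2.2.2.1 (add ¬p4):
                    (p5 ∨ ¬p1): β-rule — branch into p5  //  ¬p1.
                      branch 1.2.2.2.1.1 (add p5):
                        ○ open, literals {p1=false, p3=false, p4=false, p5=true, p6=false}.
                      branch 1.2.2.2.1.2 (add ¬p1):
                        ○ open, literals {p1=false, p3=false, p4=false, p5=true, p6=false}.
                  branch 1.2.2.2.2 (add ¬¬p1):
                    × closes — contains both p1 and ¬p1.
  branch 2 (add ¬¬(p1 ∧ ((p6 ∨ (p4 ∨ p3)) ∨ (p6 ∨ (p1 ↔ p5)))), ((p4 ∧ ¬p1) ↔ (p5 ∨ ¬p1))):
    ¬¬(p1 ∧ ((p6 ∨ (p4 ∨ p3)) ∨ (p6 ∨ (p1 ↔ p5)))): α-rule — add p1, ((p6 ∨ (p4 ∨ p3)) ∨ (p6 ∨ (p1 ↔ p5))).
    ((p4 ∧ ¬p1) ↔ (p5 ∨ ¬p1)): β-rule — branch into (p4 ∧ ¬p1), (p5 ∨ ¬p1)  //  ¬(p4 ∧ ¬p1), ¬(p5 ∨ ¬p1).
      branch 2.1 (add (p4 ∧ ¬p1), (p5 ∨ ¬p1)):
        (p4 ∧ ¬p1): α-rule — add p4, ¬p1.
        × closes — contains both p1 and ¬p1.
      branch 2.2 (add ¬(p4 ∧ ¬p1), ¬(p5 ∨ ¬p1)):
        ¬(p5 ∨ ¬p1): α-rule — add ¬p5, ¬¬p1.
        ((p6 ∨ (p4 ∨ p3)) ∨ (p6 ∨ (p1 ↔ p5))): β-rule — branch into (p6 ∨ (p4 ∨ p3))  //  (p6 ∨ (p1 ↔ p5)).
          branch 2.2.1 (add (p6 ∨ (p4 ∨ p3))):
            ¬(p4 ∧ ¬p1): β-rule — branch into ¬p4  //  ¬¬p1.
              branch 2.2.1.1 (add ¬p4):
                (p6 ∨ (p4 ∨ p3)): β-rule — branch into p6  //  (p4 ∨ p3).
                  branch 2.2.1.1.1 (add p6):
                    ○ open, literals {p1=true, p4=false, p5=false, p6=true}.
                  branch 2.2.1.1.2 (add (p4 ∨ p3)):
                    (p4 ∨ p3): β-rule — branch into p4  //  p3.
                      branch 2.2.1.1.2.1 (add p4):
                        × closes — contains both p4 and ¬p4.
                      branch 2.2.1.1.2.2 (add p3):
                        ○ open, literals {p1=true, p3=true, p4=false, p5=false}.
              branch 2.2.1.2 (add ¬¬p1):
                (p6 ∨ (p4 ∨ p3)): β-rule — branch into p6  //  (p4 ∨ p3).
                  branch 2.2.1.2.1 (add p6):
                    ○ open, literals {p1=true, p5=false, p6=true}.
                  branch 2.2.1.2.2 (add (p4 ∨ p3)):
                    (p4 ∨ p3): β-rule — branch into p4  //  p3.
                      branch 2.2.1.2.2.1 (add p4):
                        ○ open, literals {p1=true, p4=true, p5=false}.
                      branch 2.2.1.2.2.2 (add p3):
                        ○ open, literals {p1=true, p3=true, p5=false}.
          branch 2.2.2 (add (p6 ∨ (p1 ↔ p5))):
            ¬(p4 ∧ ¬p1): β-rule — branch into ¬p4  //  ¬¬p1.
              branch 2.2.2.1 (add ¬p4):
                (p6 ∨ (p1 ↔ p5)): β-rule — branch into p6  //  (p1 ↔ p5).
                  branch 2.2.2.1.1 (add p6):
                    ○ open, literals {p1=true, p4=false, p5=false, p6=true}.
                  branch 2.2.2.1.2 (add (p1 ↔ p5)):
                    (p1 ↔ p5): β-rule — branch into p1, p5  //  ¬p1, ¬p5.
                      branch 2.2.2.1.2.1 (add p1, p5):
                        × closes — contains both p5 and ¬p5.
                      branch 2.2.2.1.2.2 (add ¬p1, ¬p5):
                        × closes — contains both p1 and ¬p1.
              branch 2.2.2.2 (add ¬¬p1):
                (p6 ∨ (p1 ↔ p5)): β-rule — branch into p6  //  (p1 ↔ p5).
                  branch 2.2.2.2.1 (add p6):
                    ○ open, literals {p1=true, p5=false, p6=true}.
                  branch 2.2.2.2.2 (add (p1 ↔ p5)):
                    (p1 ↔ p5): β-rule — branch into p1, p5  //  ¬p1, ¬p5.
                      branch 2.2.2.2.2.1 (add p1, p5):
                        × closes — contains both p5 and ¬p5.
                      branch 2.2.2.2.2.2 (add ¬p1, ¬p5):
                        × closes — contains both p1 and ¬p1.
14 branches closed, 11 open.
An open branch gives a countermodel: p1=false, p4=false, p5=true (unmentioned atoms arbitrary); under it the original formula is false.

Not valid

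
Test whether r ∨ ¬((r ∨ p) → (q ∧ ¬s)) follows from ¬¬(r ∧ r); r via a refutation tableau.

Yes

Initial set: {¬¬(r ∧ r); r; ¬(r ∨ ¬((r ∨ p) → (q ∧ ¬s)))}.
¬¬(r ∧ r): drop double negation, giving (r ∧ r).
¬(r ∨ ¬((r ∨ p) → (q ∧ ¬s))): α-rule — add ¬r, ¬¬((r ∨ p) → (q ∧ ¬s)).
× closes — contains both r and ¬r.
All 1 branch closes.
Every branch closed, so the premises entail the conclusion.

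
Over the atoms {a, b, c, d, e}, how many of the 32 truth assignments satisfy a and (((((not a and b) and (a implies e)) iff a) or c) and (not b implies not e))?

6

Initial set: {T (a and (((((not a and b) and (a implies e)) iff a) or c) and (not b implies not e)))}.
T (a and (((((not a and b) and (a implies e)) iff a) or c) and (not b implies not e))): α-rule — add T a, T (((((not a and b) and (a implies e)) iff a) or c) and (not b implies not e)).
T (((((not a and b) and (a implies e)) iff a) or c) and (not b implies not e)): α-rule — add T ((((not a and b) and (a implies e)) iff a) or c), T (not b implies not e).
T ((((not a and b) and (a implies e)) iff a) or c): β-rule — branch into T (((not a and b) and (a implies e)) iff a)  //  T c.
  branch 1 (add T (((not a and b) and (a implies e)) iff a)):
    T (not b implies not e): β-rule — branch into F not b  //  T not e.
      branch 1.1 (add F not b):
        T (((not a and b) and (a implies e)) iff a): β-rule — branch into T ((not a and b) and (a implies e)), T a  //  F ((not a and b) and (a implies e)), F a.
          branch 1.1.1 (add T ((not a and b) and (a implies e)), T a):
            T ((not a and b) and (a implies e)): α-rule — add T (not a and b), T (a implies e).
            T (not a and b): α-rule — add T not a, T b.
            × closes — contains both a and not a.
          branch 1.1.2 (add F ((not a and b) and (a implies e)), F a):
            × closes — contains both a and not a.
      branch 1.2 (add T not e):
        T (((not a and b) and (a implies e)) iff a): β-rule — branch into T ((not a and b) and (a implies e)), T a  //  F ((not a and b) and (a implies e)), F a.
          branch 1.2.1 (add T ((not a and b) and (a implies e)), T a):
            T ((not a and b) and (a implies e)): α-rule — add T (not a and b), T (a implies e).
            T (not a and b): α-rule — add T not a, T b.
            × closes — contains both a and not a.
          branch 1.2.2 (add F ((not a and b) and (a implies e)), F a):
            × closes — contains both a and not a.
  branch 2 (add T c):
    T (not b implies not e): β-rule — branch into F not b  //  T not e.
      branch 2.1 (add F not b):
        ○ open, literals {a=1, b=1, c=1}.
      branch 2.2 (add T not e):
        ○ open, literals {a=1, c=1, e=0}.
4 branches closed, 2 open.
Each open branch fixes some atoms; the unmentioned ones are free. Counting distinct full assignments: branch {a=1, b=1, c=1} (d, e) contributes 4 new; branch {a=1, c=1, e=0} (b, d) contributes 2 new. Total: 6.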